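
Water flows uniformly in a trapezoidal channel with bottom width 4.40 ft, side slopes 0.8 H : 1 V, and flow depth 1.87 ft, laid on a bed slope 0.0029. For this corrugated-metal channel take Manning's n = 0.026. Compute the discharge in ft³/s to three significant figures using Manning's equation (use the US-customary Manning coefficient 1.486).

38.3 ft³/s

A = (b + z·y)·y = (4.40 + 0.8×1.87)×1.87 = 11.03 ft²
P = b + 2y√(1+z²) = 4.40 + 2×1.87×√(1+0.8²) = 9.190 ft
R = A/P = 11.03/9.190 = 1.200 ft
Q = (1.486/n)·A·R^(2/3)·S^(1/2) = (1.486/0.026) × 11.03 × 1.200^(2/3) × 0.0029^(1/2) = 38.32 ft³/s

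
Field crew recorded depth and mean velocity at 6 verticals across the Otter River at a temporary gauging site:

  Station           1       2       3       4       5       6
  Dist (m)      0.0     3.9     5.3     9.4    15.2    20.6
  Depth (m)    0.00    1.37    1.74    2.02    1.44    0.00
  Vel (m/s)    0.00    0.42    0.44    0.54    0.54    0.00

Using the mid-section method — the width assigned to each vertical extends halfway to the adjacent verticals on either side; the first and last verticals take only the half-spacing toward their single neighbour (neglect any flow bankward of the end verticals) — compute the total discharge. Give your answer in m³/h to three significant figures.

w_2 = (5.3 − 0.0)/2 = 2.65 m; q_2 = 0.42 × 1.37 × 2.65 = 1.525 m³/s
w_3 = (9.4 − 3.9)/2 = 2.75 m; q_3 = 0.44 × 1.74 × 2.75 = 2.105 m³/s
w_4 = (15.2 − 5.3)/2 = 4.95 m; q_4 = 0.54 × 2.02 × 4.95 = 5.399 m³/s
w_5 = (20.6 − 9.4)/2 = 5.6 m; q_5 = 0.54 × 1.44 × 5.6 = 4.355 m³/s
Stations 1, 6 contribute zero (depth or velocity is 0).
Q = Σ qᵢ = 13.38 m³/s
= 13.38 × 3600 = 48180 m³/h

48200 m³/h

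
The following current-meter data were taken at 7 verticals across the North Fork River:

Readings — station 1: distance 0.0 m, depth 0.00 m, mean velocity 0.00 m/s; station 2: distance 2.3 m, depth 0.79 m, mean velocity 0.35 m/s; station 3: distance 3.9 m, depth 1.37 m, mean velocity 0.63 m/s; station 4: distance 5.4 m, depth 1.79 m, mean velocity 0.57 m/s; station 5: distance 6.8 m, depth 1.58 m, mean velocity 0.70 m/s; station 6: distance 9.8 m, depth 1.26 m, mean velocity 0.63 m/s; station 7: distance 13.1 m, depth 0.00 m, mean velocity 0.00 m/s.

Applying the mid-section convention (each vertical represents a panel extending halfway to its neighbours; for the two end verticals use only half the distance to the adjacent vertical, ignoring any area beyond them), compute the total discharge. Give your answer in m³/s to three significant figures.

8.29 m³/s

w_2 = (3.9 − 0.0)/2 = 1.95 m; q_2 = 0.35 × 0.79 × 1.95 = 0.5392 m³/s
w_3 = (5.4 − 2.3)/2 = 1.55 m; q_3 = 0.63 × 1.37 × 1.55 = 1.338 m³/s
w_4 = (6.8 − 3.9)/2 = 1.45 m; q_4 = 0.57 × 1.79 × 1.45 = 1.479 m³/s
w_5 = (9.8 − 5.4)/2 = 2.2 m; q_5 = 0.70 × 1.58 × 2.2 = 2.433 m³/s
w_6 = (13.1 − 6.8)/2 = 3.15 m; q_6 = 0.63 × 1.26 × 3.15 = 2.500 m³/s
Stations 1, 7 contribute zero (depth or velocity is 0).
Q = Σ qᵢ = 8.290 m³/s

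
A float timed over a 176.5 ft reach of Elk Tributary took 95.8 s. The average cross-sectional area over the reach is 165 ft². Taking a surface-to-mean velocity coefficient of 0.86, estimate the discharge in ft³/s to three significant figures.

v_surface = L / t̄ = 176.5 / 95.8 = 1.842 ft/s
v_mean = 0.86 × 1.842 = 1.584 ft/s
Q = A × v_mean = 165 × 1.584 = 261.4 ft³/s

261 ft³/s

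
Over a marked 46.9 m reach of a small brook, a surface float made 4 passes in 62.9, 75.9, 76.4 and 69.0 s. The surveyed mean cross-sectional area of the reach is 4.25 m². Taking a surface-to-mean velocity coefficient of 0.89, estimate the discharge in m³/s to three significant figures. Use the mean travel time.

2.50 m³/s

t̄ = (62.9 + 75.9 + 76.4 + 69.0) / 4 = 71.05 s
v_surface = L / t̄ = 46.9 / 71.05 = 0.6601 m/s
v_mean = 0.89 × 0.6601 = 0.5875 m/s
Q = A × v_mean = 4.25 × 0.5875 = 2.497 m³/s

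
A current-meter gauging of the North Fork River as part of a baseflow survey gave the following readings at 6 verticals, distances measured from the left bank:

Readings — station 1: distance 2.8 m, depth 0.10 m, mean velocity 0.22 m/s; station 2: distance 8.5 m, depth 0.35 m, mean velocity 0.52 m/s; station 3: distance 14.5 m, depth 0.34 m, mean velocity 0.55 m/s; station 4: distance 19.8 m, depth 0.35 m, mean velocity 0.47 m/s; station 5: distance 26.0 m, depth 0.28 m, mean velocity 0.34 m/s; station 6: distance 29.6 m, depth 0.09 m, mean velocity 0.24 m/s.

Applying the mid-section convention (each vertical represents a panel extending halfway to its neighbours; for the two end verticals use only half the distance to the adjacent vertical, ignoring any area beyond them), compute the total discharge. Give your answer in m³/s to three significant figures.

w_1 = (8.5 − 2.8)/2 = 2.85 m; q_1 = 0.22 × 0.10 × 2.85 = 0.06270 m³/s
w_2 = (14.5 − 2.8)/2 = 5.85 m; q_2 = 0.52 × 0.35 × 5.85 = 1.065 m³/s
w_3 = (19.8 − 8.5)/2 = 5.65 m; q_3 = 0.55 × 0.34 × 5.65 = 1.057 m³/s
w_4 = (26.0 − 14.5)/2 = 5.75 m; q_4 = 0.47 × 0.35 × 5.75 = 0.9459 m³/s
w_5 = (29.6 − 19.8)/2 = 4.9 m; q_5 = 0.34 × 0.28 × 4.9 = 0.4665 m³/s
w_6 = (29.6 − 26.0)/2 = 1.8 m; q_6 = 0.24 × 0.09 × 1.8 = 0.03888 m³/s
Q = Σ qᵢ = 3.635 m³/s

3.64 m³/s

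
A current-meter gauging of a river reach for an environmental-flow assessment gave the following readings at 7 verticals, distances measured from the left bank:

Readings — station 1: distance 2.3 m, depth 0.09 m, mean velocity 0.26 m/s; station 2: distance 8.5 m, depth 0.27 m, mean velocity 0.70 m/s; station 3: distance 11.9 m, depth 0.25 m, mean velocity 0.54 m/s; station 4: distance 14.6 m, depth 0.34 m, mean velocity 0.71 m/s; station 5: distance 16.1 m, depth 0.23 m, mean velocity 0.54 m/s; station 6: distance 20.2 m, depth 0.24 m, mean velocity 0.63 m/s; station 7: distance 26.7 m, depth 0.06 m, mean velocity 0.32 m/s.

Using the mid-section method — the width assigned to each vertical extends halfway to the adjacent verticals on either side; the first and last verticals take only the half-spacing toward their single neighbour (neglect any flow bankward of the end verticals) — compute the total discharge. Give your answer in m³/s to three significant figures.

3.11 m³/s

w_1 = (8.5 − 2.3)/2 = 3.1 m; q_1 = 0.26 × 0.09 × 3.1 = 0.07254 m³/s
w_2 = (11.9 − 2.3)/2 = 4.8 m; q_2 = 0.70 × 0.27 × 4.8 = 0.9072 m³/s
w_3 = (14.6 − 8.5)/2 = 3.05 m; q_3 = 0.54 × 0.25 × 3.05 = 0.4118 m³/s
w_4 = (16.1 − 11.9)/2 = 2.1 m; q_4 = 0.71 × 0.34 × 2.1 = 0.5069 m³/s
w_5 = (20.2 − 14.6)/2 = 2.8 m; q_5 = 0.54 × 0.23 × 2.8 = 0.3478 m³/s
w_6 = (26.7 − 16.1)/2 = 5.3 m; q_6 = 0.63 × 0.24 × 5.3 = 0.8014 m³/s
w_7 = (26.7 − 20.2)/2 = 3.25 m; q_7 = 0.32 × 0.06 × 3.25 = 0.06240 m³/s
Q = Σ qᵢ = 3.110 m³/s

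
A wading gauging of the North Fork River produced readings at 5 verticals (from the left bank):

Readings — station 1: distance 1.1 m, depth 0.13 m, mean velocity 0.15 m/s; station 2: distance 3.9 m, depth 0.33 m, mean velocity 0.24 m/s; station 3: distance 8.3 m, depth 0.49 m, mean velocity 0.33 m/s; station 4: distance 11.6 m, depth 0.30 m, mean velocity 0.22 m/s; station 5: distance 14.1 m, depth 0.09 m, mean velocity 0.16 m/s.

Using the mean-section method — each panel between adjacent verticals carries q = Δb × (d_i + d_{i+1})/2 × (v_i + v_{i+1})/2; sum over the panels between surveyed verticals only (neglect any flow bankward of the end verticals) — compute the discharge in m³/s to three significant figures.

Panel 1-2: Δb = 2.8 m, d̄ = (0.13+0.33)/2 = 0.23, v̄ = (0.15+0.24)/2 = 0.195 → q = 2.8×0.23×0.195 = 0.1256 m³/s
Panel 2-3: Δb = 4.4 m, d̄ = (0.33+0.49)/2 = 0.41, v̄ = (0.24+0.33)/2 = 0.285 → q = 4.4×0.41×0.285 = 0.5141 m³/s
Panel 3-4: Δb = 3.3 m, d̄ = (0.49+0.30)/2 = 0.395, v̄ = (0.33+0.22)/2 = 0.275 → q = 3.3×0.395×0.275 = 0.3585 m³/s
Panel 4-5: Δb = 2.5 m, d̄ = (0.30+0.09)/2 = 0.195, v̄ = (0.22+0.16)/2 = 0.19 → q = 2.5×0.195×0.19 = 0.09263 m³/s
Q = Σ q = 1.091 m³/s

1.09 m³/s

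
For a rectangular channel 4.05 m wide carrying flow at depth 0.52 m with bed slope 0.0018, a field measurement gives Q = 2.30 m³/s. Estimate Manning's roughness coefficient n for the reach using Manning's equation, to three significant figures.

A = b·y = 4.05 × 0.52 = 2.106 m²
P = b + 2y = 4.05 + 2×0.52 = 5.090 m
R = A/P = 2.106/5.090 = 0.4138 m
n = (1/Q)·A·R^(2/3)·S^(1/2) = (1/2.30) × 2.106 × 0.5553 × 0.04243 = 0.02157

0.0216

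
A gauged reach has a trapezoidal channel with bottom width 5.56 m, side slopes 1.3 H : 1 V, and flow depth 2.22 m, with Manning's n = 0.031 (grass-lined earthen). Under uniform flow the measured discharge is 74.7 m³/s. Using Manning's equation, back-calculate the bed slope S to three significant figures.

0.00921

A = (b + z·y)·y = (5.56 + 1.3×2.22)×2.22 = 18.75 m²
P = b + 2y√(1+z²) = 5.56 + 2×2.22×√(1+1.3²) = 12.84 m
R = A/P = 18.75/12.84 = 1.460 m
S = (Q·n / (1·A·R^(2/3)))² = (74.7×0.031 / (1×18.75×1.287))² = 0.009209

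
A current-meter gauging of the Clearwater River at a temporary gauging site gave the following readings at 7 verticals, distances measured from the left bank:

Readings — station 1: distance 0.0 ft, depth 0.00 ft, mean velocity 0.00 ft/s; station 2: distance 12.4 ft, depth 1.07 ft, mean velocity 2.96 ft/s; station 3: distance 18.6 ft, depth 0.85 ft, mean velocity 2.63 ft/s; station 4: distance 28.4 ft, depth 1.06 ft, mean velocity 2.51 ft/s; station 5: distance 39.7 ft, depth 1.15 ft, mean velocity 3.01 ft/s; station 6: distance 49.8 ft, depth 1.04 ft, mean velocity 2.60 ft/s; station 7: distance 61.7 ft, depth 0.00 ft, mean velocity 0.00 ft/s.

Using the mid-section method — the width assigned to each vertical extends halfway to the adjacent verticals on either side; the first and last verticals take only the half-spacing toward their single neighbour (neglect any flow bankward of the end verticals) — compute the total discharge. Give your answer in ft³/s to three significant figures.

142 ft³/s

w_2 = (18.6 − 0.0)/2 = 9.3 ft; q_2 = 2.96 × 1.07 × 9.3 = 29.45 ft³/s
w_3 = (28.4 − 12.4)/2 = 8 ft; q_3 = 2.63 × 0.85 × 8 = 17.88 ft³/s
w_4 = (39.7 − 18.6)/2 = 10.55 ft; q_4 = 2.51 × 1.06 × 10.55 = 28.07 ft³/s
w_5 = (49.8 − 28.4)/2 = 10.7 ft; q_5 = 3.01 × 1.15 × 10.7 = 37.04 ft³/s
w_6 = (61.7 − 39.7)/2 = 11 ft; q_6 = 2.60 × 1.04 × 11 = 29.74 ft³/s
Stations 1, 7 contribute zero (depth or velocity is 0).
Q = Σ qᵢ = 142.2 ft³/s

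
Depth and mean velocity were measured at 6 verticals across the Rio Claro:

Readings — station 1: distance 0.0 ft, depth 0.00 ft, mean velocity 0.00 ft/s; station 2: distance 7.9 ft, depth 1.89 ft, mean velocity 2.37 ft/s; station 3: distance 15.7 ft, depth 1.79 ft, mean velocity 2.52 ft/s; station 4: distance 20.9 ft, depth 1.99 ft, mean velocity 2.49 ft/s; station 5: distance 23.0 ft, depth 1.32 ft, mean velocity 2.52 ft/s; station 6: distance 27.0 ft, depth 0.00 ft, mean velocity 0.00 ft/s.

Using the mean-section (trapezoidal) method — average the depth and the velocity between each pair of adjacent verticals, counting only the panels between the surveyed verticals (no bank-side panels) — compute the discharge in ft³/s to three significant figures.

80.6 ft³/s

Panel 1-2: Δb = 7.9 ft, d̄ = (0.00+1.89)/2 = 0.945, v̄ = (0.00+2.37)/2 = 1.185 → q = 7.9×0.945×1.185 = 8.847 ft³/s
Panel 2-3: Δb = 7.8 ft, d̄ = (1.89+1.79)/2 = 1.84, v̄ = (2.37+2.52)/2 = 2.445 → q = 7.8×1.84×2.445 = 35.09 ft³/s
Panel 3-4: Δb = 5.2 ft, d̄ = (1.79+1.99)/2 = 1.89, v̄ = (2.52+2.49)/2 = 2.505 → q = 5.2×1.89×2.505 = 24.62 ft³/s
Panel 4-5: Δb = 2.1 ft, d̄ = (1.99+1.32)/2 = 1.655, v̄ = (2.49+2.52)/2 = 2.505 → q = 2.1×1.655×2.505 = 8.706 ft³/s
Panel 5-6: Δb = 4 ft, d̄ = (1.32+0.00)/2 = 0.66, v̄ = (2.52+0.00)/2 = 1.26 → q = 4×0.66×1.26 = 3.326 ft³/s
Q = Σ q = 80.59 ft³/s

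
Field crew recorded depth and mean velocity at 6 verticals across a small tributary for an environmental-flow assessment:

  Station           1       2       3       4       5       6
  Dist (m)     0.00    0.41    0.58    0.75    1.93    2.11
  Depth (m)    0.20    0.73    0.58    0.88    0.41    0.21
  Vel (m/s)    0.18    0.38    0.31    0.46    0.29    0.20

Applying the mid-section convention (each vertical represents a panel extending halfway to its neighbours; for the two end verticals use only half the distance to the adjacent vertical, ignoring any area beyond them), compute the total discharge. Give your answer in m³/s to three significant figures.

0.476 m³/s

w_1 = (0.41 − 0.00)/2 = 0.205 m; q_1 = 0.18 × 0.20 × 0.205 = 0.007380 m³/s
w_2 = (0.58 − 0.00)/2 = 0.29 m; q_2 = 0.38 × 0.73 × 0.29 = 0.08045 m³/s
w_3 = (0.75 − 0.41)/2 = 0.17 m; q_3 = 0.31 × 0.58 × 0.17 = 0.03057 m³/s
w_4 = (1.93 − 0.58)/2 = 0.675 m; q_4 = 0.46 × 0.88 × 0.675 = 0.2732 m³/s
w_5 = (2.11 − 0.75)/2 = 0.68 m; q_5 = 0.29 × 0.41 × 0.68 = 0.08085 m³/s
w_6 = (2.11 − 1.93)/2 = 0.09 m; q_6 = 0.20 × 0.21 × 0.09 = 0.003780 m³/s
Q = Σ qᵢ = 0.4763 m³/s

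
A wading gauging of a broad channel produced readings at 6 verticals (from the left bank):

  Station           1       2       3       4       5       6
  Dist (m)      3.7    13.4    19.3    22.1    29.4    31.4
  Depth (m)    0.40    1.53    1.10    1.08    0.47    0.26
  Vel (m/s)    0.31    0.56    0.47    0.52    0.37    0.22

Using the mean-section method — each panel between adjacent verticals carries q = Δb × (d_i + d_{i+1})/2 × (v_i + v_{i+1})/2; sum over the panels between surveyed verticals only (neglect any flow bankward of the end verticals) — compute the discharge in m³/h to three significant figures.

44300 m³/h

Panel 1-2: Δb = 9.7 m, d̄ = (0.40+1.53)/2 = 0.965, v̄ = (0.31+0.56)/2 = 0.435 → q = 9.7×0.965×0.435 = 4.072 m³/s
Panel 2-3: Δb = 5.9 m, d̄ = (1.53+1.10)/2 = 1.315, v̄ = (0.56+0.47)/2 = 0.515 → q = 5.9×1.315×0.515 = 3.996 m³/s
Panel 3-4: Δb = 2.8 m, d̄ = (1.10+1.08)/2 = 1.09, v̄ = (0.47+0.52)/2 = 0.495 → q = 2.8×1.09×0.495 = 1.511 m³/s
Panel 4-5: Δb = 7.3 m, d̄ = (1.08+0.47)/2 = 0.775, v̄ = (0.52+0.37)/2 = 0.445 → q = 7.3×0.775×0.445 = 2.518 m³/s
Panel 5-6: Δb = 2 m, d̄ = (0.47+0.26)/2 = 0.365, v̄ = (0.37+0.22)/2 = 0.295 → q = 2×0.365×0.295 = 0.2154 m³/s
Q = Σ q = 12.31 m³/s
= 12.31 × 3600 = 44320 m³/h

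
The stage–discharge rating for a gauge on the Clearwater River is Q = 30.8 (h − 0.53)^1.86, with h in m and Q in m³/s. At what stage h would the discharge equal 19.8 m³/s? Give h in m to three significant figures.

h − h₀ = (Q/C)^(1/b) = (19.8/30.8)^(1/1.86) = 0.7886 m
h = 0.53 + 0.7886 = 1.319 m

1.32 m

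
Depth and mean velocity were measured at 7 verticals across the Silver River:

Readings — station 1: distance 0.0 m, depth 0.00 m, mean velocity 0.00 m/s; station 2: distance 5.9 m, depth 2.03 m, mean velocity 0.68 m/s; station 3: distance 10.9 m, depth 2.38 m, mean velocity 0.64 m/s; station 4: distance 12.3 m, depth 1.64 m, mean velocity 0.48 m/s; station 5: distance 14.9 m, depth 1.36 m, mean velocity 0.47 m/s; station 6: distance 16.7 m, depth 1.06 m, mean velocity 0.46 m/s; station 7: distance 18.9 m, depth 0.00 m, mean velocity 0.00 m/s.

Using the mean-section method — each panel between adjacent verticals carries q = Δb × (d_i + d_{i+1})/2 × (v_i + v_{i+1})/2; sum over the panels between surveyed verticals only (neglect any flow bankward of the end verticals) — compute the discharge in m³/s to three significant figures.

Panel 1-2: Δb = 5.9 m, d̄ = (0.00+2.03)/2 = 1.015, v̄ = (0.00+0.68)/2 = 0.34 → q = 5.9×1.015×0.34 = 2.036 m³/s
Panel 2-3: Δb = 5 m, d̄ = (2.03+2.38)/2 = 2.205, v̄ = (0.68+0.64)/2 = 0.66 → q = 5×2.205×0.66 = 7.277 m³/s
Panel 3-4: Δb = 1.4 m, d̄ = (2.38+1.64)/2 = 2.01, v̄ = (0.64+0.48)/2 = 0.56 → q = 1.4×2.01×0.56 = 1.576 m³/s
Panel 4-5: Δb = 2.6 m, d̄ = (1.64+1.36)/2 = 1.5, v̄ = (0.48+0.47)/2 = 0.475 → q = 2.6×1.5×0.475 = 1.853 m³/s
Panel 5-6: Δb = 1.8 m, d̄ = (1.36+1.06)/2 = 1.21, v̄ = (0.47+0.46)/2 = 0.465 → q = 1.8×1.21×0.465 = 1.013 m³/s
Panel 6-7: Δb = 2.2 m, d̄ = (1.06+0.00)/2 = 0.53, v̄ = (0.46+0.00)/2 = 0.23 → q = 2.2×0.53×0.23 = 0.2682 m³/s
Q = Σ q = 14.02 m³/s

14.0 m³/s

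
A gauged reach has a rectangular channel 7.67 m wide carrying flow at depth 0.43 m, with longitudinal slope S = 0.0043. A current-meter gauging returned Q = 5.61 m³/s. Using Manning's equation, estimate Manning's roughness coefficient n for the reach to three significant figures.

0.0205

A = b·y = 7.67 × 0.43 = 3.298 m²
P = b + 2y = 7.67 + 2×0.43 = 8.530 m
R = A/P = 3.298/8.530 = 0.3866 m
n = (1/Q)·A·R^(2/3)·S^(1/2) = (1/5.61) × 3.298 × 0.5307 × 0.06557 = 0.02046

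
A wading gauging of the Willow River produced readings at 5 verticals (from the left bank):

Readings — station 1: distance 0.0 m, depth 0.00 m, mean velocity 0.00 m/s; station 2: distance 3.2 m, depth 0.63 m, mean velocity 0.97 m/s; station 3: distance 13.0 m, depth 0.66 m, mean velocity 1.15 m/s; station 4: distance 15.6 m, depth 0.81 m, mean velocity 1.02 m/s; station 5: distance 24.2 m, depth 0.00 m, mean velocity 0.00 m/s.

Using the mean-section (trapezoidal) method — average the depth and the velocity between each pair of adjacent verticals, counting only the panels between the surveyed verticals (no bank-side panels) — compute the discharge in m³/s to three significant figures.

11.0 m³/s

Panel 1-2: Δb = 3.2 m, d̄ = (0.00+0.63)/2 = 0.315, v̄ = (0.00+0.97)/2 = 0.485 → q = 3.2×0.315×0.485 = 0.4889 m³/s
Panel 2-3: Δb = 9.8 m, d̄ = (0.63+0.66)/2 = 0.645, v̄ = (0.97+1.15)/2 = 1.06 → q = 9.8×0.645×1.06 = 6.700 m³/s
Panel 3-4: Δb = 2.6 m, d̄ = (0.66+0.81)/2 = 0.735, v̄ = (1.15+1.02)/2 = 1.085 → q = 2.6×0.735×1.085 = 2.073 m³/s
Panel 4-5: Δb = 8.6 m, d̄ = (0.81+0.00)/2 = 0.405, v̄ = (1.02+0.00)/2 = 0.51 → q = 8.6×0.405×0.51 = 1.776 m³/s
Q = Σ q = 11.04 m³/s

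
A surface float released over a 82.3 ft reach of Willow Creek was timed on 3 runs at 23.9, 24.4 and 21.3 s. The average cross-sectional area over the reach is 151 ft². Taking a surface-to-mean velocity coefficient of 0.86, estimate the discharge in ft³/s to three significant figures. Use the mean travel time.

461 ft³/s

t̄ = (23.9 + 24.4 + 21.3) / 3 = 23.2 s
v_surface = L / t̄ = 82.3 / 23.2 = 3.547 ft/s
v_mean = 0.86 × 3.547 = 3.051 ft/s
Q = A × v_mean = 151 × 3.051 = 460.7 ft³/s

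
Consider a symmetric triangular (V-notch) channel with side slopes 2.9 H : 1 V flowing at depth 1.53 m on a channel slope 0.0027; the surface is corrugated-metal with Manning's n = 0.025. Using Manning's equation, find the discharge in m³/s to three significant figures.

11.4 m³/s

A = z·y² = 2.9×1.53² = 6.789 m²
P = 2y√(1+z²) = 2×1.53×√(1+2.9²) = 9.387 m
R = A/P = 6.789/9.387 = 0.7232 m
Q = (1/n)·A·R^(2/3)·S^(1/2) = (1/0.025) × 6.789 × 0.7232^(2/3) × 0.0027^(1/2) = 11.37 m³/s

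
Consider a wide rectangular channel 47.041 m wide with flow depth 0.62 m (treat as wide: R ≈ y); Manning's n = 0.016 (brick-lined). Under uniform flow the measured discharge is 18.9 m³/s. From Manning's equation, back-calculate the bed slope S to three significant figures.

0.000203

A = b·y = 47.041 × 0.62 = 29.17 m²
Wide channel: R ≈ y = 0.62 m
S = (Q·n / (1·A·R^(2/3)))² = (18.9×0.016 / (1×29.17×0.7271))² = 0.0002033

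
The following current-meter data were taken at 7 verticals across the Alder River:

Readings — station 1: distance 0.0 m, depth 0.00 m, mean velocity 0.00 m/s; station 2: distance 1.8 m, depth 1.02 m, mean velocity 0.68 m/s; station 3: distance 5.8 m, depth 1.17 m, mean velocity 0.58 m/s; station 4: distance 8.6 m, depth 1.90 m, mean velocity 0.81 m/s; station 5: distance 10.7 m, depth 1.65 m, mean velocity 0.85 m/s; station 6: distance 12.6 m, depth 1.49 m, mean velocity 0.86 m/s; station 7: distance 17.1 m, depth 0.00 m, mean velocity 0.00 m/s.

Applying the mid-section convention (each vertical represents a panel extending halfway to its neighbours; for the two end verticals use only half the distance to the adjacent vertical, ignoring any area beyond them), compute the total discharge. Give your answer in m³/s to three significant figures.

15.0 m³/s

w_2 = (5.8 − 0.0)/2 = 2.9 m; q_2 = 0.68 × 1.02 × 2.9 = 2.011 m³/s
w_3 = (8.6 − 1.8)/2 = 3.4 m; q_3 = 0.58 × 1.17 × 3.4 = 2.307 m³/s
w_4 = (10.7 − 5.8)/2 = 2.45 m; q_4 = 0.81 × 1.90 × 2.45 = 3.771 m³/s
w_5 = (12.6 − 8.6)/2 = 2 m; q_5 = 0.85 × 1.65 × 2 = 2.805 m³/s
w_6 = (17.1 − 10.7)/2 = 3.2 m; q_6 = 0.86 × 1.49 × 3.2 = 4.100 m³/s
Stations 1, 7 contribute zero (depth or velocity is 0).
Q = Σ qᵢ = 14.99 m³/s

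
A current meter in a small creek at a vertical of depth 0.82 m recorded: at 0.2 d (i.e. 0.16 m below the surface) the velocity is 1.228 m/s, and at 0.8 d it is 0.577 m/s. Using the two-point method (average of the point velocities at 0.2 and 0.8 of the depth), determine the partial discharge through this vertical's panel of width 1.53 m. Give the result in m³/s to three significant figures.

1.13 m³/s

v̄ = (1.228 + 0.577) / 2 = 0.9025 m/s
q = v̄ × d × w = 0.9025 × 0.82 × 1.53 = 1.132 m³/s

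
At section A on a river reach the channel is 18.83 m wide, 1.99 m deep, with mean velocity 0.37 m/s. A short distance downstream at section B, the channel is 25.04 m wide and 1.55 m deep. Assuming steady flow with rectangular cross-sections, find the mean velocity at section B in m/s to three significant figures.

0.357 m/s

Q = A₁V₁ = (18.83×1.99) × 0.37 = 13.86 m³/s
A₂ = 25.04 × 1.55 = 38.81 m²
V₂ = Q/A₂ = 13.86/38.81 = 0.3572 m/s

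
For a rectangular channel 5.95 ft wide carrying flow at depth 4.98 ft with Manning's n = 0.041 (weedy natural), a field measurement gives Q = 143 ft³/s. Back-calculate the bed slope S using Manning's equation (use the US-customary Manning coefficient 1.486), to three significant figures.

A = b·y = 5.95 × 4.98 = 29.63 ft²
P = b + 2y = 5.95 + 2×4.98 = 15.91 ft
R = A/P = 29.63/15.91 = 1.862 ft
S = (Q·n / (1.486·A·R^(2/3)))² = (143×0.041 / (1.486×29.63×1.514))² = 0.007738

0.00774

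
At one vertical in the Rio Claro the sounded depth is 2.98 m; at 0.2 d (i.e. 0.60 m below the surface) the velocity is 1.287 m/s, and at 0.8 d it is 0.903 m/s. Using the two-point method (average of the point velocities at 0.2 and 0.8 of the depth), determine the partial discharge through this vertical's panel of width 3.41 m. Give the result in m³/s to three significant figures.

v̄ = (1.287 + 0.903) / 2 = 1.095 m/s
q = v̄ × d × w = 1.095 × 2.98 × 3.41 = 11.13 m³/s

11.1 m³/s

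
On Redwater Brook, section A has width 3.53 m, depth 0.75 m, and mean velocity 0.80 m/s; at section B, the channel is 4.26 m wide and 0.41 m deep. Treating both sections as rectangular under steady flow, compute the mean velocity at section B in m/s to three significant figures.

1.21 m/s

Q = A₁V₁ = (3.53×0.75) × 0.80 = 2.118 m³/s
A₂ = 4.26 × 0.41 = 1.747 m²
V₂ = Q/A₂ = 2.118/1.747 = 1.213 m/s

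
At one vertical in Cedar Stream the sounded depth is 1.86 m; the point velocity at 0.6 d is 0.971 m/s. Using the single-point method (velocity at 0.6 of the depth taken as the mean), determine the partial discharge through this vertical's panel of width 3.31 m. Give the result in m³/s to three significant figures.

5.98 m³/s

v̄ = v₀.₆ = 0.971 m/s
q = v̄ × d × w = 0.9710 × 1.86 × 3.31 = 5.978 m³/s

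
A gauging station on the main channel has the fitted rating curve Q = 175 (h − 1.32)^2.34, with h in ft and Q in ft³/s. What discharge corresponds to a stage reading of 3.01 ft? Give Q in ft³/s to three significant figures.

597 ft³/s

Q = 175 × (3.01 − 1.32)^2.34 = 175 × 1.69^2.34 = 597.4 ft³/s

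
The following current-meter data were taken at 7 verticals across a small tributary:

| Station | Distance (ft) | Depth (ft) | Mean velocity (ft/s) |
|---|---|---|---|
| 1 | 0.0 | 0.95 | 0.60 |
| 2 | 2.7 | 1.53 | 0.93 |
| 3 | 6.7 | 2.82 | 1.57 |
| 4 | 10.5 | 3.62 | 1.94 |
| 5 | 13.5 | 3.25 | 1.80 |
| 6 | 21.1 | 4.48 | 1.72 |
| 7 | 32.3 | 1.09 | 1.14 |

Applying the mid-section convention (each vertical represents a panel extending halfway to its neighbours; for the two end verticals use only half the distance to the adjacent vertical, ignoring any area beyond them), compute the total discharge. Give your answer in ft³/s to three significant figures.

157 ft³/s

w_1 = (2.7 − 0.0)/2 = 1.35 ft; q_1 = 0.60 × 0.95 × 1.35 = 0.7695 ft³/s
w_2 = (6.7 − 0.0)/2 = 3.35 ft; q_2 = 0.93 × 1.53 × 3.35 = 4.767 ft³/s
w_3 = (10.5 − 2.7)/2 = 3.9 ft; q_3 = 1.57 × 2.82 × 3.9 = 17.27 ft³/s
w_4 = (13.5 − 6.7)/2 = 3.4 ft; q_4 = 1.94 × 3.62 × 3.4 = 23.88 ft³/s
w_5 = (21.1 − 10.5)/2 = 5.3 ft; q_5 = 1.80 × 3.25 × 5.3 = 31.01 ft³/s
w_6 = (32.3 − 13.5)/2 = 9.4 ft; q_6 = 1.72 × 4.48 × 9.4 = 72.43 ft³/s
w_7 = (32.3 − 21.1)/2 = 5.6 ft; q_7 = 1.14 × 1.09 × 5.6 = 6.959 ft³/s
Q = Σ qᵢ = 157.1 ft³/s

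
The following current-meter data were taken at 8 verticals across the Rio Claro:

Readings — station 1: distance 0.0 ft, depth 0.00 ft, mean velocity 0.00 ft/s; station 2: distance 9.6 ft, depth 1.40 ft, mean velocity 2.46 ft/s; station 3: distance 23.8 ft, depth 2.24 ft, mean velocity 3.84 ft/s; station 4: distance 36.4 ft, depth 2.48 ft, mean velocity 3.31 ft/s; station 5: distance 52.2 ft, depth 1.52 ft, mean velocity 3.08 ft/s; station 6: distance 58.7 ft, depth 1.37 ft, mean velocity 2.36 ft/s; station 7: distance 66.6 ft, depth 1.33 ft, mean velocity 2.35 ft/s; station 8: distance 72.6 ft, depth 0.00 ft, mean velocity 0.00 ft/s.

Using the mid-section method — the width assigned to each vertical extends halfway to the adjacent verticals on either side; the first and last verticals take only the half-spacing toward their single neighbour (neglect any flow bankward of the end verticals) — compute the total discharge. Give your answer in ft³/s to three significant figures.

w_2 = (23.8 − 0.0)/2 = 11.9 ft; q_2 = 2.46 × 1.40 × 11.9 = 40.98 ft³/s
w_3 = (36.4 − 9.6)/2 = 13.4 ft; q_3 = 3.84 × 2.24 × 13.4 = 115.3 ft³/s
w_4 = (52.2 − 23.8)/2 = 14.2 ft; q_4 = 3.31 × 2.48 × 14.2 = 116.6 ft³/s
w_5 = (58.7 − 36.4)/2 = 11.15 ft; q_5 = 3.08 × 1.52 × 11.15 = 52.20 ft³/s
w_6 = (66.6 − 52.2)/2 = 7.2 ft; q_6 = 2.36 × 1.37 × 7.2 = 23.28 ft³/s
w_7 = (72.6 − 58.7)/2 = 6.95 ft; q_7 = 2.35 × 1.33 × 6.95 = 21.72 ft³/s
Stations 1, 8 contribute zero (depth or velocity is 0).
Q = Σ qᵢ = 370.0 ft³/s

370 ft³/s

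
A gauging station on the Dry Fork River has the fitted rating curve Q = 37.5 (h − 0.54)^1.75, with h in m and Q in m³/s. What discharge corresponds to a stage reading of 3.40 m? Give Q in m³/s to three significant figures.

Q = 37.5 × (3.40 − 0.54)^1.75 = 37.5 × 2.86^1.75 = 235.9 m³/s

236 m³/s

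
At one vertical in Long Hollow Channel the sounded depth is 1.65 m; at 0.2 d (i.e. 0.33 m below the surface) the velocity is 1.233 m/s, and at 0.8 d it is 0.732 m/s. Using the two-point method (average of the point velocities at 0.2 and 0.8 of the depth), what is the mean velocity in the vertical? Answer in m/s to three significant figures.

v̄ = (1.233 + 0.732) / 2 = 0.9825 m/s

0.983 m/s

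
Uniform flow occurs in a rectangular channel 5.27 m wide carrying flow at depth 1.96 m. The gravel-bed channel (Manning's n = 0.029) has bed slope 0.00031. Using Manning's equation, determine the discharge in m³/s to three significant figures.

A = b·y = 5.27 × 1.96 = 10.33 m²
P = b + 2y = 5.27 + 2×1.96 = 9.190 m
R = A/P = 10.33/9.190 = 1.124 m
Q = (1/n)·A·R^(2/3)·S^(1/2) = (1/0.029) × 10.33 × 1.124^(2/3) × 0.00031^(1/2) = 6.779 m³/s

6.78 m³/s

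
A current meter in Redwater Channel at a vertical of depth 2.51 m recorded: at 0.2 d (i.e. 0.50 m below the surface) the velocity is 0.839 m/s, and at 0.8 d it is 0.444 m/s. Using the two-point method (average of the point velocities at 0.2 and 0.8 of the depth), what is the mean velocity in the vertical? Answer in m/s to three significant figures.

0.642 m/s

v̄ = (0.839 + 0.444) / 2 = 0.6415 m/s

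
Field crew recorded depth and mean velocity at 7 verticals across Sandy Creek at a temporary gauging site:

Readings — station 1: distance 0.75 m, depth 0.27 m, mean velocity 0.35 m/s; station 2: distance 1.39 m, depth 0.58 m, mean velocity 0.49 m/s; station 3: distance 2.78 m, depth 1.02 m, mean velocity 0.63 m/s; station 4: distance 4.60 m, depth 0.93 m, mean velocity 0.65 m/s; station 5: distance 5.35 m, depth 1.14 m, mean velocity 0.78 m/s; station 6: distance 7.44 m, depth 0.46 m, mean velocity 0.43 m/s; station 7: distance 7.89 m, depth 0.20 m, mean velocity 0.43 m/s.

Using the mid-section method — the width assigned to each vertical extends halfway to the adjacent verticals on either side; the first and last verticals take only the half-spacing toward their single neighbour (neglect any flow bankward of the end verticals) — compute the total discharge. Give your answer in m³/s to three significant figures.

3.66 m³/s

w_1 = (1.39 − 0.75)/2 = 0.32 m; q_1 = 0.35 × 0.27 × 0.32 = 0.03024 m³/s
w_2 = (2.78 − 0.75)/2 = 1.015 m; q_2 = 0.49 × 0.58 × 1.015 = 0.2885 m³/s
w_3 = (4.60 − 1.39)/2 = 1.605 m; q_3 = 0.63 × 1.02 × 1.605 = 1.031 m³/s
w_4 = (5.35 − 2.78)/2 = 1.285 m; q_4 = 0.65 × 0.93 × 1.285 = 0.7768 m³/s
w_5 = (7.44 − 4.60)/2 = 1.42 m; q_5 = 0.78 × 1.14 × 1.42 = 1.263 m³/s
w_6 = (7.89 − 5.35)/2 = 1.27 m; q_6 = 0.43 × 0.46 × 1.27 = 0.2512 m³/s
w_7 = (7.89 − 7.44)/2 = 0.225 m; q_7 = 0.43 × 0.20 × 0.225 = 0.01935 m³/s
Q = Σ qᵢ = 3.660 m³/s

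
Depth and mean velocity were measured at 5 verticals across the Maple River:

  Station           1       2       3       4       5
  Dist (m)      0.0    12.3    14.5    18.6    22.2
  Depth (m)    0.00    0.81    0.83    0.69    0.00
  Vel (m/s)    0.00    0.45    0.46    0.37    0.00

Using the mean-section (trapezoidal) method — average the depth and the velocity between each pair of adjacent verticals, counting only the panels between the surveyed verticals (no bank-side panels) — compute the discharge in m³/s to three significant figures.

3.46 m³/s

Panel 1-2: Δb = 12.3 m, d̄ = (0.00+0.81)/2 = 0.405, v̄ = (0.00+0.45)/2 = 0.225 → q = 12.3×0.405×0.225 = 1.121 m³/s
Panel 2-3: Δb = 2.2 m, d̄ = (0.81+0.83)/2 = 0.82, v̄ = (0.45+0.46)/2 = 0.455 → q = 2.2×0.82×0.455 = 0.8208 m³/s
Panel 3-4: Δb = 4.1 m, d̄ = (0.83+0.69)/2 = 0.76, v̄ = (0.46+0.37)/2 = 0.415 → q = 4.1×0.76×0.415 = 1.293 m³/s
Panel 4-5: Δb = 3.6 m, d̄ = (0.69+0.00)/2 = 0.345, v̄ = (0.37+0.00)/2 = 0.185 → q = 3.6×0.345×0.185 = 0.2298 m³/s
Q = Σ q = 3.465 m³/s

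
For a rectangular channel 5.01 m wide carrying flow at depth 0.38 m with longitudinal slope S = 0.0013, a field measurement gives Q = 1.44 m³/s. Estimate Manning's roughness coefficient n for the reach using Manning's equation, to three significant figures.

0.0228

A = b·y = 5.01 × 0.38 = 1.904 m²
P = b + 2y = 5.01 + 2×0.38 = 5.770 m
R = A/P = 1.904/5.770 = 0.3299 m
n = (1/Q)·A·R^(2/3)·S^(1/2) = (1/1.44) × 1.904 × 0.4775 × 0.03606 = 0.02276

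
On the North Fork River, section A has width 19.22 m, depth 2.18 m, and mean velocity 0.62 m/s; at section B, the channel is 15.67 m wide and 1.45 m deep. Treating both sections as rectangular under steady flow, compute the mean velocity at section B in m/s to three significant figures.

Q = A₁V₁ = (19.22×2.18) × 0.62 = 25.98 m³/s
A₂ = 15.67 × 1.45 = 22.72 m²
V₂ = Q/A₂ = 25.98/22.72 = 1.143 m/s

1.14 m/s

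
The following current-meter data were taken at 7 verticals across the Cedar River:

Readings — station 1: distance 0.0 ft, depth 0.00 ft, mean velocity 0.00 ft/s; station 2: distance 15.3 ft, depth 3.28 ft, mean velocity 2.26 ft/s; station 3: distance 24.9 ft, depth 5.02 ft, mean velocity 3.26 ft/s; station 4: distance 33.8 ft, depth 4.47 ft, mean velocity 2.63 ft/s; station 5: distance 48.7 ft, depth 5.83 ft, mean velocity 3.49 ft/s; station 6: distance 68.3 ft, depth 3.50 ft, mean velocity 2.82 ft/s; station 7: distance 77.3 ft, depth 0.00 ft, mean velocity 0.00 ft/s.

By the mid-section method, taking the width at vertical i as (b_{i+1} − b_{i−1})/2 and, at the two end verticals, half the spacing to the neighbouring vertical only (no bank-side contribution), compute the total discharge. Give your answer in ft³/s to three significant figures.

876 ft³/s

w_2 = (24.9 − 0.0)/2 = 12.45 ft; q_2 = 2.26 × 3.28 × 12.45 = 92.29 ft³/s
w_3 = (33.8 − 15.3)/2 = 9.25 ft; q_3 = 3.26 × 5.02 × 9.25 = 151.4 ft³/s
w_4 = (48.7 − 24.9)/2 = 11.9 ft; q_4 = 2.63 × 4.47 × 11.9 = 139.9 ft³/s
w_5 = (68.3 − 33.8)/2 = 17.25 ft; q_5 = 3.49 × 5.83 × 17.25 = 351.0 ft³/s
w_6 = (77.3 − 48.7)/2 = 14.3 ft; q_6 = 2.82 × 3.50 × 14.3 = 141.1 ft³/s
Stations 1, 7 contribute zero (depth or velocity is 0).
Q = Σ qᵢ = 875.7 ft³/s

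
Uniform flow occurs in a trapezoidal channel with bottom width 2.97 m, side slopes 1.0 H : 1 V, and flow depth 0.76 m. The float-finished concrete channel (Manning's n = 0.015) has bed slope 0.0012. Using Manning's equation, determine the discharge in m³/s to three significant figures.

A = (b + z·y)·y = (2.97 + 1.0×0.76)×0.76 = 2.835 m²
P = b + 2y√(1+z²) = 2.97 + 2×0.76×√(1+1.0²) = 5.120 m
R = A/P = 2.835/5.120 = 0.5537 m
Q = (1/n)·A·R^(2/3)·S^(1/2) = (1/0.015) × 2.835 × 0.5537^(2/3) × 0.0012^(1/2) = 4.414 m³/s

4.41 m³/s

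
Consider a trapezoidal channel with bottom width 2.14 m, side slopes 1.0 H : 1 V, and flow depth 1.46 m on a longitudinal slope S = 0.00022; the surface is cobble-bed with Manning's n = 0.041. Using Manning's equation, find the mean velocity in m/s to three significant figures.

A = (b + z·y)·y = (2.14 + 1.0×1.46)×1.46 = 5.256 m²
P = b + 2y√(1+z²) = 2.14 + 2×1.46×√(1+1.0²) = 6.270 m
R = A/P = 5.256/6.270 = 0.8383 m
Q = (1/n)·A·R^(2/3)·S^(1/2) = (1/0.041) × 5.256 × 0.8383^(2/3) × 0.00022^(1/2) = 1.691 m³/s
V = Q/A = 1.691/5.256 = 0.3216 m/s

0.322 m/s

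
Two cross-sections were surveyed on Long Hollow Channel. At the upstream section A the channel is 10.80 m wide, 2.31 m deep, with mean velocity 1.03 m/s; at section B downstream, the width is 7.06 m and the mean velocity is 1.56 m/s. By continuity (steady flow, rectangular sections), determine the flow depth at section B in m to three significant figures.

Q = A₁V₁ = (10.80×2.31) × 1.03 = 25.70 m³/s
d₂ = Q/(b₂ V₂) = 25.70/(7.06×1.56) = 2.333 m

2.33 m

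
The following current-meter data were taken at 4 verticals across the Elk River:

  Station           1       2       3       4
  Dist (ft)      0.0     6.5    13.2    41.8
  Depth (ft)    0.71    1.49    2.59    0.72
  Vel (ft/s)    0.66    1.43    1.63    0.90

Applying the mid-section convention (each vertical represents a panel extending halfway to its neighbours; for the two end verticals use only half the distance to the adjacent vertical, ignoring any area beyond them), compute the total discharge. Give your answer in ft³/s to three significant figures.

w_1 = (6.5 − 0.0)/2 = 3.25 ft; q_1 = 0.66 × 0.71 × 3.25 = 1.523 ft³/s
w_2 = (13.2 − 0.0)/2 = 6.6 ft; q_2 = 1.43 × 1.49 × 6.6 = 14.06 ft³/s
w_3 = (41.8 − 6.5)/2 = 17.65 ft; q_3 = 1.63 × 2.59 × 17.65 = 74.51 ft³/s
w_4 = (41.8 − 13.2)/2 = 14.3 ft; q_4 = 0.90 × 0.72 × 14.3 = 9.266 ft³/s
Q = Σ qᵢ = 99.36 ft³/s

99.4 ft³/s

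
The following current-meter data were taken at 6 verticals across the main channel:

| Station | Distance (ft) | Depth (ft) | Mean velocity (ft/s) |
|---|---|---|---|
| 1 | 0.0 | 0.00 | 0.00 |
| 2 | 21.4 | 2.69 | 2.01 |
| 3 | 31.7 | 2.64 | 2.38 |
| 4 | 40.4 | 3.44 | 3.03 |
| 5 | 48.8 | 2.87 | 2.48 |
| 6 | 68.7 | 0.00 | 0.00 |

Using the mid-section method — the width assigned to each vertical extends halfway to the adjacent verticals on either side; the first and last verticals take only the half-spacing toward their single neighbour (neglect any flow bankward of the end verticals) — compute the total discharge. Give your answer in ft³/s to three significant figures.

w_2 = (31.7 − 0.0)/2 = 15.85 ft; q_2 = 2.01 × 2.69 × 15.85 = 85.70 ft³/s
w_3 = (40.4 − 21.4)/2 = 9.5 ft; q_3 = 2.38 × 2.64 × 9.5 = 59.69 ft³/s
w_4 = (48.8 − 31.7)/2 = 8.55 ft; q_4 = 3.03 × 3.44 × 8.55 = 89.12 ft³/s
w_5 = (68.7 − 40.4)/2 = 14.15 ft; q_5 = 2.48 × 2.87 × 14.15 = 100.7 ft³/s
Stations 1, 6 contribute zero (depth or velocity is 0).
Q = Σ qᵢ = 335.2 ft³/s

335 ft³/s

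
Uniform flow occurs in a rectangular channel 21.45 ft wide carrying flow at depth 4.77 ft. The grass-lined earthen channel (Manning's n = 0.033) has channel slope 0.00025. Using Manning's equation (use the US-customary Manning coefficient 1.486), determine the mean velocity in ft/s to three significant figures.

1.58 ft/s

A = b·y = 21.45 × 4.77 = 102.3 ft²
P = b + 2y = 21.45 + 2×4.77 = 30.99 ft
R = A/P = 102.3/30.99 = 3.302 ft
Q = (1.486/n)·A·R^(2/3)·S^(1/2) = (1.486/0.033) × 102.3 × 3.302^(2/3) × 0.00025^(1/2) = 161.5 ft³/s
V = Q/A = 161.5/102.3 = 1.579 ft/s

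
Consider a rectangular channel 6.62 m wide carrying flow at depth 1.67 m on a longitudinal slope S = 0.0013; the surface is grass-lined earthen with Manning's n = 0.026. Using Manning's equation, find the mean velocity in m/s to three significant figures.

1.49 m/s

A = b·y = 6.62 × 1.67 = 11.06 m²
P = b + 2y = 6.62 + 2×1.67 = 9.960 m
R = A/P = 11.06/9.960 = 1.110 m
Q = (1/n)·A·R^(2/3)·S^(1/2) = (1/0.026) × 11.06 × 1.110^(2/3) × 0.0013^(1/2) = 16.44 m³/s
V = Q/A = 16.44/11.06 = 1.487 m/s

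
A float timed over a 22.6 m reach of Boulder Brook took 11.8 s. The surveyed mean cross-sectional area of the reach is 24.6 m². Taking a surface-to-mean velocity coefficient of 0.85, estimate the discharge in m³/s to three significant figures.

40.0 m³/s

v_surface = L / t̄ = 22.6 / 11.8 = 1.915 m/s
v_mean = 0.85 × 1.915 = 1.628 m/s
Q = A × v_mean = 24.6 × 1.628 = 40.05 m³/s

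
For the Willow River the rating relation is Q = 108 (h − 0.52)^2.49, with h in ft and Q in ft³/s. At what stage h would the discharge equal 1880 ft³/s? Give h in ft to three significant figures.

3.67 ft

h − h₀ = (Q/C)^(1/b) = (1880/108)^(1/2.49) = 3.150 ft
h = 0.52 + 3.150 = 3.670 ft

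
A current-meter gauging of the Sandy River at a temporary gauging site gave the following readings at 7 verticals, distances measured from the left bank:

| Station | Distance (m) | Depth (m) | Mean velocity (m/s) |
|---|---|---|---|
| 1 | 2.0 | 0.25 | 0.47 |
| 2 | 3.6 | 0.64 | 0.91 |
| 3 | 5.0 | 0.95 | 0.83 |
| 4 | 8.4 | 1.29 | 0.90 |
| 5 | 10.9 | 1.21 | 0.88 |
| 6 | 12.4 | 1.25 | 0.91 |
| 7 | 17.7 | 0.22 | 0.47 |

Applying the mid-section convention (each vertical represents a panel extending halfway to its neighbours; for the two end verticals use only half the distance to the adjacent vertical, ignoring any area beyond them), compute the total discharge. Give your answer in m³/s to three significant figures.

w_1 = (3.6 − 2.0)/2 = 0.8 m; q_1 = 0.47 × 0.25 × 0.8 = 0.09400 m³/s
w_2 = (5.0 − 2.0)/2 = 1.5 m; q_2 = 0.91 × 0.64 × 1.5 = 0.8736 m³/s
w_3 = (8.4 − 3.6)/2 = 2.4 m; q_3 = 0.83 × 0.95 × 2.4 = 1.892 m³/s
w_4 = (10.9 − 5.0)/2 = 2.95 m; q_4 = 0.90 × 1.29 × 2.95 = 3.425 m³/s
w_5 = (12.4 − 8.4)/2 = 2 m; q_5 = 0.88 × 1.21 × 2 = 2.130 m³/s
w_6 = (17.7 − 10.9)/2 = 3.4 m; q_6 = 0.91 × 1.25 × 3.4 = 3.868 m³/s
w_7 = (17.7 − 12.4)/2 = 2.65 m; q_7 = 0.47 × 0.22 × 2.65 = 0.2740 m³/s
Q = Σ qᵢ = 12.56 m³/s

12.6 m³/s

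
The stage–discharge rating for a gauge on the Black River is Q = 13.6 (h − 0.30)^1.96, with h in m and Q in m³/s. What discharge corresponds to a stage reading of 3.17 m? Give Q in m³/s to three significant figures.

Q = 13.6 × (3.17 − 0.30)^1.96 = 13.6 × 2.87^1.96 = 107.4 m³/s

107 m³/s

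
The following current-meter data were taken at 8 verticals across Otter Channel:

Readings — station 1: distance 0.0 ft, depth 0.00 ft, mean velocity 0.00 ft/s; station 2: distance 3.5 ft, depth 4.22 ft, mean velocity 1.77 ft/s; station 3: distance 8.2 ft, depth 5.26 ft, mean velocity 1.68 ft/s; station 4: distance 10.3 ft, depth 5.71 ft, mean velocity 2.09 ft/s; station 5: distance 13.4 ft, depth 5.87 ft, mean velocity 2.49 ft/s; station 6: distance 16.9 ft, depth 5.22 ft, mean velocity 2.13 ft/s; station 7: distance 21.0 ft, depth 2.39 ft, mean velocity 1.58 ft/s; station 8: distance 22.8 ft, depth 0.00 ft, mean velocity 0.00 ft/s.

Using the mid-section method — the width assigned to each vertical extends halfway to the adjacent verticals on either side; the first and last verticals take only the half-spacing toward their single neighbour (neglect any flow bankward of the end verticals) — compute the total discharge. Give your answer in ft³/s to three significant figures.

193 ft³/s

w_2 = (8.2 − 0.0)/2 = 4.1 ft; q_2 = 1.77 × 4.22 × 4.1 = 30.62 ft³/s
w_3 = (10.3 − 3.5)/2 = 3.4 ft; q_3 = 1.68 × 5.26 × 3.4 = 30.05 ft³/s
w_4 = (13.4 − 8.2)/2 = 2.6 ft; q_4 = 2.09 × 5.71 × 2.6 = 31.03 ft³/s
w_5 = (16.9 − 10.3)/2 = 3.3 ft; q_5 = 2.49 × 5.87 × 3.3 = 48.23 ft³/s
w_6 = (21.0 − 13.4)/2 = 3.8 ft; q_6 = 2.13 × 5.22 × 3.8 = 42.25 ft³/s
w_7 = (22.8 − 16.9)/2 = 2.95 ft; q_7 = 1.58 × 2.39 × 2.95 = 11.14 ft³/s
Stations 1, 8 contribute zero (depth or velocity is 0).
Q = Σ qᵢ = 193.3 ft³/s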